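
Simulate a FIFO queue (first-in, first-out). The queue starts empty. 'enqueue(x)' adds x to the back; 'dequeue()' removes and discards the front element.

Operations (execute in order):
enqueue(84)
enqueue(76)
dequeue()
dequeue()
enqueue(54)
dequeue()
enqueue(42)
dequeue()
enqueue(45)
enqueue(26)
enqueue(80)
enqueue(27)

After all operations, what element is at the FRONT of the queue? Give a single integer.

Answer: 45

Derivation:
enqueue(84): queue = [84]
enqueue(76): queue = [84, 76]
dequeue(): queue = [76]
dequeue(): queue = []
enqueue(54): queue = [54]
dequeue(): queue = []
enqueue(42): queue = [42]
dequeue(): queue = []
enqueue(45): queue = [45]
enqueue(26): queue = [45, 26]
enqueue(80): queue = [45, 26, 80]
enqueue(27): queue = [45, 26, 80, 27]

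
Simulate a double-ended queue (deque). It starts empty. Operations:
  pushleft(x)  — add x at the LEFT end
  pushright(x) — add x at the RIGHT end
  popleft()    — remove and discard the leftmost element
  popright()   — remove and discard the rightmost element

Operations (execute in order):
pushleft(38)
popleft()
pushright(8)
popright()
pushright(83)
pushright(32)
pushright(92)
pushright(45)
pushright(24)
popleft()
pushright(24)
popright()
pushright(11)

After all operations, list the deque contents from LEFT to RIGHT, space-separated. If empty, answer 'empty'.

pushleft(38): [38]
popleft(): []
pushright(8): [8]
popright(): []
pushright(83): [83]
pushright(32): [83, 32]
pushright(92): [83, 32, 92]
pushright(45): [83, 32, 92, 45]
pushright(24): [83, 32, 92, 45, 24]
popleft(): [32, 92, 45, 24]
pushright(24): [32, 92, 45, 24, 24]
popright(): [32, 92, 45, 24]
pushright(11): [32, 92, 45, 24, 11]

Answer: 32 92 45 24 11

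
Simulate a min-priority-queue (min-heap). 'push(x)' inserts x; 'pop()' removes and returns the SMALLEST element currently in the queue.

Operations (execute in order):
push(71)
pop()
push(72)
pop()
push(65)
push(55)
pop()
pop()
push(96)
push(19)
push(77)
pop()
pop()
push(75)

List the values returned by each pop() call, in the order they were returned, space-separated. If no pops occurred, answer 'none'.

Answer: 71 72 55 65 19 77

Derivation:
push(71): heap contents = [71]
pop() → 71: heap contents = []
push(72): heap contents = [72]
pop() → 72: heap contents = []
push(65): heap contents = [65]
push(55): heap contents = [55, 65]
pop() → 55: heap contents = [65]
pop() → 65: heap contents = []
push(96): heap contents = [96]
push(19): heap contents = [19, 96]
push(77): heap contents = [19, 77, 96]
pop() → 19: heap contents = [77, 96]
pop() → 77: heap contents = [96]
push(75): heap contents = [75, 96]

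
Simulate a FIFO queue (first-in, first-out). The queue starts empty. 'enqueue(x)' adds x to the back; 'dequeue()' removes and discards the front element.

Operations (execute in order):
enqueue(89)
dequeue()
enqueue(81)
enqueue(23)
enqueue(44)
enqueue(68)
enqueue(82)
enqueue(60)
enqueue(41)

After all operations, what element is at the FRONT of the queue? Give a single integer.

enqueue(89): queue = [89]
dequeue(): queue = []
enqueue(81): queue = [81]
enqueue(23): queue = [81, 23]
enqueue(44): queue = [81, 23, 44]
enqueue(68): queue = [81, 23, 44, 68]
enqueue(82): queue = [81, 23, 44, 68, 82]
enqueue(60): queue = [81, 23, 44, 68, 82, 60]
enqueue(41): queue = [81, 23, 44, 68, 82, 60, 41]

Answer: 81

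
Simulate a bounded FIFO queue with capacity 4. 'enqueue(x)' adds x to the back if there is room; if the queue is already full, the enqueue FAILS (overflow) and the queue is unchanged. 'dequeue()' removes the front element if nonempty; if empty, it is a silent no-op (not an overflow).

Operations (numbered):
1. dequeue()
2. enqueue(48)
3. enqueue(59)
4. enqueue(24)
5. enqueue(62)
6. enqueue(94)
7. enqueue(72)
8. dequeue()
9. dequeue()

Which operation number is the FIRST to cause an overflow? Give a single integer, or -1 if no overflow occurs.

Answer: 6

Derivation:
1. dequeue(): empty, no-op, size=0
2. enqueue(48): size=1
3. enqueue(59): size=2
4. enqueue(24): size=3
5. enqueue(62): size=4
6. enqueue(94): size=4=cap → OVERFLOW (fail)
7. enqueue(72): size=4=cap → OVERFLOW (fail)
8. dequeue(): size=3
9. dequeue(): size=2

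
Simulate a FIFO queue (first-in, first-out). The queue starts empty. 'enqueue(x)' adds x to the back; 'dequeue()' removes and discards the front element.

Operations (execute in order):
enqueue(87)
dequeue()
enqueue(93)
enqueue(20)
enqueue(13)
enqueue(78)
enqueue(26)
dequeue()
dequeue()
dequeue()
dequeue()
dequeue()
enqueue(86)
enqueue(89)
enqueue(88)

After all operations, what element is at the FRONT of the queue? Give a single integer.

Answer: 86

Derivation:
enqueue(87): queue = [87]
dequeue(): queue = []
enqueue(93): queue = [93]
enqueue(20): queue = [93, 20]
enqueue(13): queue = [93, 20, 13]
enqueue(78): queue = [93, 20, 13, 78]
enqueue(26): queue = [93, 20, 13, 78, 26]
dequeue(): queue = [20, 13, 78, 26]
dequeue(): queue = [13, 78, 26]
dequeue(): queue = [78, 26]
dequeue(): queue = [26]
dequeue(): queue = []
enqueue(86): queue = [86]
enqueue(89): queue = [86, 89]
enqueue(88): queue = [86, 89, 88]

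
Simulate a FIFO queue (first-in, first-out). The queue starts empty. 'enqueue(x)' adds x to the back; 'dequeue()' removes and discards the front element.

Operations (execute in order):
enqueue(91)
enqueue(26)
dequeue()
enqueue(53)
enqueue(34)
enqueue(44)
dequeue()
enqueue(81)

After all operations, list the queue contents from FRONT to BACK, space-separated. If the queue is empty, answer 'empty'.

Answer: 53 34 44 81

Derivation:
enqueue(91): [91]
enqueue(26): [91, 26]
dequeue(): [26]
enqueue(53): [26, 53]
enqueue(34): [26, 53, 34]
enqueue(44): [26, 53, 34, 44]
dequeue(): [53, 34, 44]
enqueue(81): [53, 34, 44, 81]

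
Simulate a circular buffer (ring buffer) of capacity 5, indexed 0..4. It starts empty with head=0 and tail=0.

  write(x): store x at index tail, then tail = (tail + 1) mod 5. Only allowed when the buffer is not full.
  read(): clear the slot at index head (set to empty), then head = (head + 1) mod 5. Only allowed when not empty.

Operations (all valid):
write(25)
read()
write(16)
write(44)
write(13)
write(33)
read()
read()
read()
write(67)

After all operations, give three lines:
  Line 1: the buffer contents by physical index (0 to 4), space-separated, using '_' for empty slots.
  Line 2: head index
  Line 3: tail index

Answer: 67 _ _ _ 33
4
1

Derivation:
write(25): buf=[25 _ _ _ _], head=0, tail=1, size=1
read(): buf=[_ _ _ _ _], head=1, tail=1, size=0
write(16): buf=[_ 16 _ _ _], head=1, tail=2, size=1
write(44): buf=[_ 16 44 _ _], head=1, tail=3, size=2
write(13): buf=[_ 16 44 13 _], head=1, tail=4, size=3
write(33): buf=[_ 16 44 13 33], head=1, tail=0, size=4
read(): buf=[_ _ 44 13 33], head=2, tail=0, size=3
read(): buf=[_ _ _ 13 33], head=3, tail=0, size=2
read(): buf=[_ _ _ _ 33], head=4, tail=0, size=1
write(67): buf=[67 _ _ _ 33], head=4, tail=1, size=2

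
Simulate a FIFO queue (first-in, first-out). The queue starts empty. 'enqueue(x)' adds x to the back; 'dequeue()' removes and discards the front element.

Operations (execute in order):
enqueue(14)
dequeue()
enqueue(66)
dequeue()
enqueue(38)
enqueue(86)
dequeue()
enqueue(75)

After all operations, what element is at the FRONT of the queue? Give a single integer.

Answer: 86

Derivation:
enqueue(14): queue = [14]
dequeue(): queue = []
enqueue(66): queue = [66]
dequeue(): queue = []
enqueue(38): queue = [38]
enqueue(86): queue = [38, 86]
dequeue(): queue = [86]
enqueue(75): queue = [86, 75]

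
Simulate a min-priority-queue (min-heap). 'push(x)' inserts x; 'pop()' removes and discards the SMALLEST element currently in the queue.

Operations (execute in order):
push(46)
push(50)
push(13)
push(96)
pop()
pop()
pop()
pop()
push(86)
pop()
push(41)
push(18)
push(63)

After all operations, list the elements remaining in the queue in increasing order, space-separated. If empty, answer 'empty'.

Answer: 18 41 63

Derivation:
push(46): heap contents = [46]
push(50): heap contents = [46, 50]
push(13): heap contents = [13, 46, 50]
push(96): heap contents = [13, 46, 50, 96]
pop() → 13: heap contents = [46, 50, 96]
pop() → 46: heap contents = [50, 96]
pop() → 50: heap contents = [96]
pop() → 96: heap contents = []
push(86): heap contents = [86]
pop() → 86: heap contents = []
push(41): heap contents = [41]
push(18): heap contents = [18, 41]
push(63): heap contents = [18, 41, 63]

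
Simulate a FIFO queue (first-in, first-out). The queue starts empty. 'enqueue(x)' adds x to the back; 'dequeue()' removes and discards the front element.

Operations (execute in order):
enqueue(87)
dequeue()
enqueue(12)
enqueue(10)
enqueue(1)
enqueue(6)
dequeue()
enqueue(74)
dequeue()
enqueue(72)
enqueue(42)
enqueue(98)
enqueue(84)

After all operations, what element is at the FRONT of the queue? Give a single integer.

enqueue(87): queue = [87]
dequeue(): queue = []
enqueue(12): queue = [12]
enqueue(10): queue = [12, 10]
enqueue(1): queue = [12, 10, 1]
enqueue(6): queue = [12, 10, 1, 6]
dequeue(): queue = [10, 1, 6]
enqueue(74): queue = [10, 1, 6, 74]
dequeue(): queue = [1, 6, 74]
enqueue(72): queue = [1, 6, 74, 72]
enqueue(42): queue = [1, 6, 74, 72, 42]
enqueue(98): queue = [1, 6, 74, 72, 42, 98]
enqueue(84): queue = [1, 6, 74, 72, 42, 98, 84]

Answer: 1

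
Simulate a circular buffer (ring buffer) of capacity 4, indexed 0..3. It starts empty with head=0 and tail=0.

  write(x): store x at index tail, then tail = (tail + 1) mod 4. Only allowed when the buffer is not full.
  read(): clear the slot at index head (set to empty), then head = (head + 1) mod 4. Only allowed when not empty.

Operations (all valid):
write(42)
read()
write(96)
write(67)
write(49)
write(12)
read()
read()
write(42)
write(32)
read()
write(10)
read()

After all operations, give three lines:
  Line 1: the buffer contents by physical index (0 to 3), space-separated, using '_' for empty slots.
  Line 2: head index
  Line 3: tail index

Answer: _ 42 32 10
1
0

Derivation:
write(42): buf=[42 _ _ _], head=0, tail=1, size=1
read(): buf=[_ _ _ _], head=1, tail=1, size=0
write(96): buf=[_ 96 _ _], head=1, tail=2, size=1
write(67): buf=[_ 96 67 _], head=1, tail=3, size=2
write(49): buf=[_ 96 67 49], head=1, tail=0, size=3
write(12): buf=[12 96 67 49], head=1, tail=1, size=4
read(): buf=[12 _ 67 49], head=2, tail=1, size=3
read(): buf=[12 _ _ 49], head=3, tail=1, size=2
write(42): buf=[12 42 _ 49], head=3, tail=2, size=3
write(32): buf=[12 42 32 49], head=3, tail=3, size=4
read(): buf=[12 42 32 _], head=0, tail=3, size=3
write(10): buf=[12 42 32 10], head=0, tail=0, size=4
read(): buf=[_ 42 32 10], head=1, tail=0, size=3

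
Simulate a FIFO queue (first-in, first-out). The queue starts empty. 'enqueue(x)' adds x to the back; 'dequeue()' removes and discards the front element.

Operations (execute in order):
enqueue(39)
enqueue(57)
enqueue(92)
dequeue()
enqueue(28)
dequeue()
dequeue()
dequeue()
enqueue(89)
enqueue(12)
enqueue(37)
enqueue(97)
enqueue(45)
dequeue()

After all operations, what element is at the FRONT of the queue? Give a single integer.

enqueue(39): queue = [39]
enqueue(57): queue = [39, 57]
enqueue(92): queue = [39, 57, 92]
dequeue(): queue = [57, 92]
enqueue(28): queue = [57, 92, 28]
dequeue(): queue = [92, 28]
dequeue(): queue = [28]
dequeue(): queue = []
enqueue(89): queue = [89]
enqueue(12): queue = [89, 12]
enqueue(37): queue = [89, 12, 37]
enqueue(97): queue = [89, 12, 37, 97]
enqueue(45): queue = [89, 12, 37, 97, 45]
dequeue(): queue = [12, 37, 97, 45]

Answer: 12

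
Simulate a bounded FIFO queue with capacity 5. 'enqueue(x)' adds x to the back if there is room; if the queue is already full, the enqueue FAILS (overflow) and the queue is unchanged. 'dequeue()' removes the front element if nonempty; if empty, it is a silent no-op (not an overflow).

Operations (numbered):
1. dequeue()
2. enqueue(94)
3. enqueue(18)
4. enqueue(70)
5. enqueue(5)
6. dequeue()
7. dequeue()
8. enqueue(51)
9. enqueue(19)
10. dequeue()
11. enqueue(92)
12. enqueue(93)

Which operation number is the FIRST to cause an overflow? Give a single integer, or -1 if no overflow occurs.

1. dequeue(): empty, no-op, size=0
2. enqueue(94): size=1
3. enqueue(18): size=2
4. enqueue(70): size=3
5. enqueue(5): size=4
6. dequeue(): size=3
7. dequeue(): size=2
8. enqueue(51): size=3
9. enqueue(19): size=4
10. dequeue(): size=3
11. enqueue(92): size=4
12. enqueue(93): size=5

Answer: -1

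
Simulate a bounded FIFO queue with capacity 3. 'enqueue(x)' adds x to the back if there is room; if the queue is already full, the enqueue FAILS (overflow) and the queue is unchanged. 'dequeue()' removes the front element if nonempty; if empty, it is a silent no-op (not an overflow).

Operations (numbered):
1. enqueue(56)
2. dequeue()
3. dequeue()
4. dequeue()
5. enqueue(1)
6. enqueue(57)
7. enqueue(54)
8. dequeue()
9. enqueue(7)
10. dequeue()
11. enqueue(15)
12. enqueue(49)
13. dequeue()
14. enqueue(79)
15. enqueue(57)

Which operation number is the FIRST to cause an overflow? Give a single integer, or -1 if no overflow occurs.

Answer: 12

Derivation:
1. enqueue(56): size=1
2. dequeue(): size=0
3. dequeue(): empty, no-op, size=0
4. dequeue(): empty, no-op, size=0
5. enqueue(1): size=1
6. enqueue(57): size=2
7. enqueue(54): size=3
8. dequeue(): size=2
9. enqueue(7): size=3
10. dequeue(): size=2
11. enqueue(15): size=3
12. enqueue(49): size=3=cap → OVERFLOW (fail)
13. dequeue(): size=2
14. enqueue(79): size=3
15. enqueue(57): size=3=cap → OVERFLOW (fail)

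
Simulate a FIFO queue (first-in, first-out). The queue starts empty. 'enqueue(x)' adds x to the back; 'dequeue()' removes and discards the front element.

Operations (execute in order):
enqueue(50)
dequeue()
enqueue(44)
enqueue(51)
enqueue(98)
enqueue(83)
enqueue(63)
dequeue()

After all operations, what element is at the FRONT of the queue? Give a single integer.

Answer: 51

Derivation:
enqueue(50): queue = [50]
dequeue(): queue = []
enqueue(44): queue = [44]
enqueue(51): queue = [44, 51]
enqueue(98): queue = [44, 51, 98]
enqueue(83): queue = [44, 51, 98, 83]
enqueue(63): queue = [44, 51, 98, 83, 63]
dequeue(): queue = [51, 98, 83, 63]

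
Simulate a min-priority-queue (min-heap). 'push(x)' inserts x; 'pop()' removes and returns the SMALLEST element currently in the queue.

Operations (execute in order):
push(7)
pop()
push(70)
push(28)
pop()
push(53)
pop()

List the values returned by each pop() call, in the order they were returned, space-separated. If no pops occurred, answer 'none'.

Answer: 7 28 53

Derivation:
push(7): heap contents = [7]
pop() → 7: heap contents = []
push(70): heap contents = [70]
push(28): heap contents = [28, 70]
pop() → 28: heap contents = [70]
push(53): heap contents = [53, 70]
pop() → 53: heap contents = [70]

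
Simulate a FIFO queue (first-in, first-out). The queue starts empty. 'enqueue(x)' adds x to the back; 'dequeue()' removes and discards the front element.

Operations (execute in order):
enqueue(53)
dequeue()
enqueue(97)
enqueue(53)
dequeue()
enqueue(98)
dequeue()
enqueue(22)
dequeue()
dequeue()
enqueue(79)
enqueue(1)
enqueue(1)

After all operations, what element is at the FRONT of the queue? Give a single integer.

Answer: 79

Derivation:
enqueue(53): queue = [53]
dequeue(): queue = []
enqueue(97): queue = [97]
enqueue(53): queue = [97, 53]
dequeue(): queue = [53]
enqueue(98): queue = [53, 98]
dequeue(): queue = [98]
enqueue(22): queue = [98, 22]
dequeue(): queue = [22]
dequeue(): queue = []
enqueue(79): queue = [79]
enqueue(1): queue = [79, 1]
enqueue(1): queue = [79, 1, 1]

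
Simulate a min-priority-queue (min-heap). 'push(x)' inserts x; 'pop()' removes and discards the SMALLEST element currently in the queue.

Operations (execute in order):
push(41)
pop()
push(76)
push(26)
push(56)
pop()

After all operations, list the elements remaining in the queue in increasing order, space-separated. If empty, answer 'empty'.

Answer: 56 76

Derivation:
push(41): heap contents = [41]
pop() → 41: heap contents = []
push(76): heap contents = [76]
push(26): heap contents = [26, 76]
push(56): heap contents = [26, 56, 76]
pop() → 26: heap contents = [56, 76]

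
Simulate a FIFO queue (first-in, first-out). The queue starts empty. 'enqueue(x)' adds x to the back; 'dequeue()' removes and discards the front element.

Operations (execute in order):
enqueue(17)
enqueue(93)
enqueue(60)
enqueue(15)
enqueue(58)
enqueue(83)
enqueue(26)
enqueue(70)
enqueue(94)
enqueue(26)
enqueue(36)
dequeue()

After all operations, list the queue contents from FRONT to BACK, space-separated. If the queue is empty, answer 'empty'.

enqueue(17): [17]
enqueue(93): [17, 93]
enqueue(60): [17, 93, 60]
enqueue(15): [17, 93, 60, 15]
enqueue(58): [17, 93, 60, 15, 58]
enqueue(83): [17, 93, 60, 15, 58, 83]
enqueue(26): [17, 93, 60, 15, 58, 83, 26]
enqueue(70): [17, 93, 60, 15, 58, 83, 26, 70]
enqueue(94): [17, 93, 60, 15, 58, 83, 26, 70, 94]
enqueue(26): [17, 93, 60, 15, 58, 83, 26, 70, 94, 26]
enqueue(36): [17, 93, 60, 15, 58, 83, 26, 70, 94, 26, 36]
dequeue(): [93, 60, 15, 58, 83, 26, 70, 94, 26, 36]

Answer: 93 60 15 58 83 26 70 94 26 36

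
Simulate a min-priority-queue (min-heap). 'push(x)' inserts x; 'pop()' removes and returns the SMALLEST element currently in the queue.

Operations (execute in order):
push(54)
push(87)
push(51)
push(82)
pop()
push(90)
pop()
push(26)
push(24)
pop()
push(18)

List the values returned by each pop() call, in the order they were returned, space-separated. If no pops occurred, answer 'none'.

Answer: 51 54 24

Derivation:
push(54): heap contents = [54]
push(87): heap contents = [54, 87]
push(51): heap contents = [51, 54, 87]
push(82): heap contents = [51, 54, 82, 87]
pop() → 51: heap contents = [54, 82, 87]
push(90): heap contents = [54, 82, 87, 90]
pop() → 54: heap contents = [82, 87, 90]
push(26): heap contents = [26, 82, 87, 90]
push(24): heap contents = [24, 26, 82, 87, 90]
pop() → 24: heap contents = [26, 82, 87, 90]
push(18): heap contents = [18, 26, 82, 87, 90]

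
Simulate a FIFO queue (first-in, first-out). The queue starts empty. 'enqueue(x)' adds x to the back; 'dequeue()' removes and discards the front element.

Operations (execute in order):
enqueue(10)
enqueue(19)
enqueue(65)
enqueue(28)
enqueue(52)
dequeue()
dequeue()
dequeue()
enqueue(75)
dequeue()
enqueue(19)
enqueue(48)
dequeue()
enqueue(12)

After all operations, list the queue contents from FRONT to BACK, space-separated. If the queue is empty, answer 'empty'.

enqueue(10): [10]
enqueue(19): [10, 19]
enqueue(65): [10, 19, 65]
enqueue(28): [10, 19, 65, 28]
enqueue(52): [10, 19, 65, 28, 52]
dequeue(): [19, 65, 28, 52]
dequeue(): [65, 28, 52]
dequeue(): [28, 52]
enqueue(75): [28, 52, 75]
dequeue(): [52, 75]
enqueue(19): [52, 75, 19]
enqueue(48): [52, 75, 19, 48]
dequeue(): [75, 19, 48]
enqueue(12): [75, 19, 48, 12]

Answer: 75 19 48 12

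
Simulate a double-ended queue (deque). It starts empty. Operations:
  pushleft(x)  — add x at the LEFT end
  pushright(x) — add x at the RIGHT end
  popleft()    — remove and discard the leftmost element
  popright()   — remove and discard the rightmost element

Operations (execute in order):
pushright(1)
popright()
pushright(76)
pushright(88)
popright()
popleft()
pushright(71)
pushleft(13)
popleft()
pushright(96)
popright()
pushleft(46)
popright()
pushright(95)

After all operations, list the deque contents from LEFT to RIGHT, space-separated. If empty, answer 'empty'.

Answer: 46 95

Derivation:
pushright(1): [1]
popright(): []
pushright(76): [76]
pushright(88): [76, 88]
popright(): [76]
popleft(): []
pushright(71): [71]
pushleft(13): [13, 71]
popleft(): [71]
pushright(96): [71, 96]
popright(): [71]
pushleft(46): [46, 71]
popright(): [46]
pushright(95): [46, 95]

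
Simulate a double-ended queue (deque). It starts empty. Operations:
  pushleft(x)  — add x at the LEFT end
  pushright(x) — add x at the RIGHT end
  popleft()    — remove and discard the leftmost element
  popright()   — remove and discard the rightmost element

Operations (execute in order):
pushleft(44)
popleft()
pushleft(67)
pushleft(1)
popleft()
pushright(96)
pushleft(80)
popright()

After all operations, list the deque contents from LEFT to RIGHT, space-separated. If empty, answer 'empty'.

pushleft(44): [44]
popleft(): []
pushleft(67): [67]
pushleft(1): [1, 67]
popleft(): [67]
pushright(96): [67, 96]
pushleft(80): [80, 67, 96]
popright(): [80, 67]

Answer: 80 67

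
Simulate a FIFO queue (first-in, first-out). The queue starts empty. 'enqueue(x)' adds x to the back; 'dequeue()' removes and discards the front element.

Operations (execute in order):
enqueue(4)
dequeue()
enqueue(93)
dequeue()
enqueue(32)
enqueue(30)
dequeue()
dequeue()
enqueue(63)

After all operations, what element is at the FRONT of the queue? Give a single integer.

enqueue(4): queue = [4]
dequeue(): queue = []
enqueue(93): queue = [93]
dequeue(): queue = []
enqueue(32): queue = [32]
enqueue(30): queue = [32, 30]
dequeue(): queue = [30]
dequeue(): queue = []
enqueue(63): queue = [63]

Answer: 63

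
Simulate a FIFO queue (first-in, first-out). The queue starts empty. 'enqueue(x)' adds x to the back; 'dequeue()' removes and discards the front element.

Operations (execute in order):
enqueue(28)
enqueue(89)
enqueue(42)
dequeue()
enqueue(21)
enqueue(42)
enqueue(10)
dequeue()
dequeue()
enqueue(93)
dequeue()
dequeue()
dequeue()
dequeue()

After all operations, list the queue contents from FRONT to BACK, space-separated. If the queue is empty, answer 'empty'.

Answer: empty

Derivation:
enqueue(28): [28]
enqueue(89): [28, 89]
enqueue(42): [28, 89, 42]
dequeue(): [89, 42]
enqueue(21): [89, 42, 21]
enqueue(42): [89, 42, 21, 42]
enqueue(10): [89, 42, 21, 42, 10]
dequeue(): [42, 21, 42, 10]
dequeue(): [21, 42, 10]
enqueue(93): [21, 42, 10, 93]
dequeue(): [42, 10, 93]
dequeue(): [10, 93]
dequeue(): [93]
dequeue(): []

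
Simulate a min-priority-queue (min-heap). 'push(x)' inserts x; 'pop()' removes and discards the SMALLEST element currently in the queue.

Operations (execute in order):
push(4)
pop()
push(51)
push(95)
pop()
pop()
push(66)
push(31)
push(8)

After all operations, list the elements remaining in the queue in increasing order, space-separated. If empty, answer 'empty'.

push(4): heap contents = [4]
pop() → 4: heap contents = []
push(51): heap contents = [51]
push(95): heap contents = [51, 95]
pop() → 51: heap contents = [95]
pop() → 95: heap contents = []
push(66): heap contents = [66]
push(31): heap contents = [31, 66]
push(8): heap contents = [8, 31, 66]

Answer: 8 31 66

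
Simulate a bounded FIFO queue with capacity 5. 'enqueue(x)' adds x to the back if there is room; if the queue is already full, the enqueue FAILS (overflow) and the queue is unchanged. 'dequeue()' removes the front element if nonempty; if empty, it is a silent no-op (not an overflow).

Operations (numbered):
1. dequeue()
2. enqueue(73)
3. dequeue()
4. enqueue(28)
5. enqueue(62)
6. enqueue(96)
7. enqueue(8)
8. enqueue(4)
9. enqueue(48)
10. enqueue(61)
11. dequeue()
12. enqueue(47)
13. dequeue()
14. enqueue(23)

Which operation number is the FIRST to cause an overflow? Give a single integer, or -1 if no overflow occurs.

1. dequeue(): empty, no-op, size=0
2. enqueue(73): size=1
3. dequeue(): size=0
4. enqueue(28): size=1
5. enqueue(62): size=2
6. enqueue(96): size=3
7. enqueue(8): size=4
8. enqueue(4): size=5
9. enqueue(48): size=5=cap → OVERFLOW (fail)
10. enqueue(61): size=5=cap → OVERFLOW (fail)
11. dequeue(): size=4
12. enqueue(47): size=5
13. dequeue(): size=4
14. enqueue(23): size=5

Answer: 9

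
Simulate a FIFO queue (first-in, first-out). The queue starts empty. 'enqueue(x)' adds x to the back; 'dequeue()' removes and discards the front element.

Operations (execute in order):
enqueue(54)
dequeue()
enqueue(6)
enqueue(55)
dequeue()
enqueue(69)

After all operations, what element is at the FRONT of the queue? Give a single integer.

enqueue(54): queue = [54]
dequeue(): queue = []
enqueue(6): queue = [6]
enqueue(55): queue = [6, 55]
dequeue(): queue = [55]
enqueue(69): queue = [55, 69]

Answer: 55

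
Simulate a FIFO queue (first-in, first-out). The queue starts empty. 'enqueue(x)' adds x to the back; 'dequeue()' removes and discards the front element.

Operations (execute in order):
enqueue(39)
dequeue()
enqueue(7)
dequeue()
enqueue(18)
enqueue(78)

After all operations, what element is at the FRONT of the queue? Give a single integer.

Answer: 18

Derivation:
enqueue(39): queue = [39]
dequeue(): queue = []
enqueue(7): queue = [7]
dequeue(): queue = []
enqueue(18): queue = [18]
enqueue(78): queue = [18, 78]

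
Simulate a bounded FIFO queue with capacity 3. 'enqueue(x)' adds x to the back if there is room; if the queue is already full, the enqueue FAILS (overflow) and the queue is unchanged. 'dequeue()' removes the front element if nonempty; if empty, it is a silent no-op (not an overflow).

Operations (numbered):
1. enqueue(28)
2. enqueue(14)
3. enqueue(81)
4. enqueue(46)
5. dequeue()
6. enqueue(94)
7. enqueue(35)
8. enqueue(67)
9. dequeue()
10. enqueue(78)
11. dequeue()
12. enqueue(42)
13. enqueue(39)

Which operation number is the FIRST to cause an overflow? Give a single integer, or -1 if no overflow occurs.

1. enqueue(28): size=1
2. enqueue(14): size=2
3. enqueue(81): size=3
4. enqueue(46): size=3=cap → OVERFLOW (fail)
5. dequeue(): size=2
6. enqueue(94): size=3
7. enqueue(35): size=3=cap → OVERFLOW (fail)
8. enqueue(67): size=3=cap → OVERFLOW (fail)
9. dequeue(): size=2
10. enqueue(78): size=3
11. dequeue(): size=2
12. enqueue(42): size=3
13. enqueue(39): size=3=cap → OVERFLOW (fail)

Answer: 4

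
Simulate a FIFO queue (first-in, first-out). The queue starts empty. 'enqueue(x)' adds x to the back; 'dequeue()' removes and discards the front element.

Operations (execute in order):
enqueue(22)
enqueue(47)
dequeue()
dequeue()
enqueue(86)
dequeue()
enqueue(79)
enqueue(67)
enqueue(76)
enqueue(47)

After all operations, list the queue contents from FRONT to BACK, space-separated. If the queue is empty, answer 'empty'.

Answer: 79 67 76 47

Derivation:
enqueue(22): [22]
enqueue(47): [22, 47]
dequeue(): [47]
dequeue(): []
enqueue(86): [86]
dequeue(): []
enqueue(79): [79]
enqueue(67): [79, 67]
enqueue(76): [79, 67, 76]
enqueue(47): [79, 67, 76, 47]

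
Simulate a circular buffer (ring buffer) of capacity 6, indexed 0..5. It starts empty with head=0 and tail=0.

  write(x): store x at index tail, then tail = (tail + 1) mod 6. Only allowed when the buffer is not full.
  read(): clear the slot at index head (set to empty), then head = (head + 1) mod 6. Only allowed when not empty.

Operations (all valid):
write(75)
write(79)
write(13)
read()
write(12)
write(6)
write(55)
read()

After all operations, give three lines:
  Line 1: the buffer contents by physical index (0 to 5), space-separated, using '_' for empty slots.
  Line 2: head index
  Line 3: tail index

Answer: _ _ 13 12 6 55
2
0

Derivation:
write(75): buf=[75 _ _ _ _ _], head=0, tail=1, size=1
write(79): buf=[75 79 _ _ _ _], head=0, tail=2, size=2
write(13): buf=[75 79 13 _ _ _], head=0, tail=3, size=3
read(): buf=[_ 79 13 _ _ _], head=1, tail=3, size=2
write(12): buf=[_ 79 13 12 _ _], head=1, tail=4, size=3
write(6): buf=[_ 79 13 12 6 _], head=1, tail=5, size=4
write(55): buf=[_ 79 13 12 6 55], head=1, tail=0, size=5
read(): buf=[_ _ 13 12 6 55], head=2, tail=0, size=4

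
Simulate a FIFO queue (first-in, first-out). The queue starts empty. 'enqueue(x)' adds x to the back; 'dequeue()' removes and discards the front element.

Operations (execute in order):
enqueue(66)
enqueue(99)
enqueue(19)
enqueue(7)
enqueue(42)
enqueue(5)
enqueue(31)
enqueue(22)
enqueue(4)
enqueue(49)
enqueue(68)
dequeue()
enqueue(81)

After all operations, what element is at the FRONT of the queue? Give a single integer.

enqueue(66): queue = [66]
enqueue(99): queue = [66, 99]
enqueue(19): queue = [66, 99, 19]
enqueue(7): queue = [66, 99, 19, 7]
enqueue(42): queue = [66, 99, 19, 7, 42]
enqueue(5): queue = [66, 99, 19, 7, 42, 5]
enqueue(31): queue = [66, 99, 19, 7, 42, 5, 31]
enqueue(22): queue = [66, 99, 19, 7, 42, 5, 31, 22]
enqueue(4): queue = [66, 99, 19, 7, 42, 5, 31, 22, 4]
enqueue(49): queue = [66, 99, 19, 7, 42, 5, 31, 22, 4, 49]
enqueue(68): queue = [66, 99, 19, 7, 42, 5, 31, 22, 4, 49, 68]
dequeue(): queue = [99, 19, 7, 42, 5, 31, 22, 4, 49, 68]
enqueue(81): queue = [99, 19, 7, 42, 5, 31, 22, 4, 49, 68, 81]

Answer: 99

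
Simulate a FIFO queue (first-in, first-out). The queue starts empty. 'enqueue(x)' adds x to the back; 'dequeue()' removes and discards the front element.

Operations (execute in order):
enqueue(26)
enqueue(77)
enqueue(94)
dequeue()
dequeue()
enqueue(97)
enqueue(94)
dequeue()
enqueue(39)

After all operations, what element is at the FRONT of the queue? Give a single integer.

enqueue(26): queue = [26]
enqueue(77): queue = [26, 77]
enqueue(94): queue = [26, 77, 94]
dequeue(): queue = [77, 94]
dequeue(): queue = [94]
enqueue(97): queue = [94, 97]
enqueue(94): queue = [94, 97, 94]
dequeue(): queue = [97, 94]
enqueue(39): queue = [97, 94, 39]

Answer: 97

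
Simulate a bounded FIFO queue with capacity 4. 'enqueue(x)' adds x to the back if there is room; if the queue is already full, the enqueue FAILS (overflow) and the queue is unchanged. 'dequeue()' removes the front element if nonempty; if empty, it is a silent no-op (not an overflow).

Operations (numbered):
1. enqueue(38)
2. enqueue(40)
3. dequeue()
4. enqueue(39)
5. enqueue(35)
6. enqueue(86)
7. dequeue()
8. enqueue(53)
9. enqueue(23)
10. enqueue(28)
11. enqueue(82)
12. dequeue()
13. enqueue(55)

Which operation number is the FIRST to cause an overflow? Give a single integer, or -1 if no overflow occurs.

Answer: 9

Derivation:
1. enqueue(38): size=1
2. enqueue(40): size=2
3. dequeue(): size=1
4. enqueue(39): size=2
5. enqueue(35): size=3
6. enqueue(86): size=4
7. dequeue(): size=3
8. enqueue(53): size=4
9. enqueue(23): size=4=cap → OVERFLOW (fail)
10. enqueue(28): size=4=cap → OVERFLOW (fail)
11. enqueue(82): size=4=cap → OVERFLOW (fail)
12. dequeue(): size=3
13. enqueue(55): size=4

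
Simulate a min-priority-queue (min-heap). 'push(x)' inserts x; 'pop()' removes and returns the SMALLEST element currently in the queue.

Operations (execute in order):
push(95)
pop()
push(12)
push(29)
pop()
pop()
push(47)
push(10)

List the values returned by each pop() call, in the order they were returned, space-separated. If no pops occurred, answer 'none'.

Answer: 95 12 29

Derivation:
push(95): heap contents = [95]
pop() → 95: heap contents = []
push(12): heap contents = [12]
push(29): heap contents = [12, 29]
pop() → 12: heap contents = [29]
pop() → 29: heap contents = []
push(47): heap contents = [47]
push(10): heap contents = [10, 47]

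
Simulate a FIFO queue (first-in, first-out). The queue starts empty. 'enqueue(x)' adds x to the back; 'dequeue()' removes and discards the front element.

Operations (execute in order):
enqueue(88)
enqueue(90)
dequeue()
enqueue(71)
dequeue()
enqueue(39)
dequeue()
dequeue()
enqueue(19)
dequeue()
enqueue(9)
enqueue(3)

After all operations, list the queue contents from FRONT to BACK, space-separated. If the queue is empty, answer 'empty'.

enqueue(88): [88]
enqueue(90): [88, 90]
dequeue(): [90]
enqueue(71): [90, 71]
dequeue(): [71]
enqueue(39): [71, 39]
dequeue(): [39]
dequeue(): []
enqueue(19): [19]
dequeue(): []
enqueue(9): [9]
enqueue(3): [9, 3]

Answer: 9 3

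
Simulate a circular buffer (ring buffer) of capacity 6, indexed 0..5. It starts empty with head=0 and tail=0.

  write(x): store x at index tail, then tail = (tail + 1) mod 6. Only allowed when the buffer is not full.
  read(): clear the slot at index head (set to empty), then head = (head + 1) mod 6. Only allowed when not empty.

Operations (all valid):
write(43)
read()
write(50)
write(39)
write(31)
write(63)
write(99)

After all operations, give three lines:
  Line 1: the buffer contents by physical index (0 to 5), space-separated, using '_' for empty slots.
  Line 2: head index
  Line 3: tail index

write(43): buf=[43 _ _ _ _ _], head=0, tail=1, size=1
read(): buf=[_ _ _ _ _ _], head=1, tail=1, size=0
write(50): buf=[_ 50 _ _ _ _], head=1, tail=2, size=1
write(39): buf=[_ 50 39 _ _ _], head=1, tail=3, size=2
write(31): buf=[_ 50 39 31 _ _], head=1, tail=4, size=3
write(63): buf=[_ 50 39 31 63 _], head=1, tail=5, size=4
write(99): buf=[_ 50 39 31 63 99], head=1, tail=0, size=5

Answer: _ 50 39 31 63 99
1
0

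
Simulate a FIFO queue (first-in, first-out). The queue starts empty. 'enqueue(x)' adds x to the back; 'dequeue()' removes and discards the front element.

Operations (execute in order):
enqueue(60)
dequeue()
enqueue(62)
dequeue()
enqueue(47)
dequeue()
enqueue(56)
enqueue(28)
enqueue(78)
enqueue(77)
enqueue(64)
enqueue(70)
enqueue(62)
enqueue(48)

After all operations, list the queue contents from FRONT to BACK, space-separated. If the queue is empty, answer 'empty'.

enqueue(60): [60]
dequeue(): []
enqueue(62): [62]
dequeue(): []
enqueue(47): [47]
dequeue(): []
enqueue(56): [56]
enqueue(28): [56, 28]
enqueue(78): [56, 28, 78]
enqueue(77): [56, 28, 78, 77]
enqueue(64): [56, 28, 78, 77, 64]
enqueue(70): [56, 28, 78, 77, 64, 70]
enqueue(62): [56, 28, 78, 77, 64, 70, 62]
enqueue(48): [56, 28, 78, 77, 64, 70, 62, 48]

Answer: 56 28 78 77 64 70 62 48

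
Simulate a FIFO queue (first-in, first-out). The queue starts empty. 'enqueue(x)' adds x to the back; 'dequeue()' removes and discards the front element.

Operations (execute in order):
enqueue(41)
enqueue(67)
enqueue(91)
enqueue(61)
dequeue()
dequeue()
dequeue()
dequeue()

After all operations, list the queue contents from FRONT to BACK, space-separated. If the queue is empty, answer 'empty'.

Answer: empty

Derivation:
enqueue(41): [41]
enqueue(67): [41, 67]
enqueue(91): [41, 67, 91]
enqueue(61): [41, 67, 91, 61]
dequeue(): [67, 91, 61]
dequeue(): [91, 61]
dequeue(): [61]
dequeue(): []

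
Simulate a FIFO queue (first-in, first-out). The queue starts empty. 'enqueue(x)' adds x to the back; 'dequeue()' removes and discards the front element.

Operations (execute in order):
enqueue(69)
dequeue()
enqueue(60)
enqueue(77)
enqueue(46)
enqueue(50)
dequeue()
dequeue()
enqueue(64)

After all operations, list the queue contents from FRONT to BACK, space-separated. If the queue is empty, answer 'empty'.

enqueue(69): [69]
dequeue(): []
enqueue(60): [60]
enqueue(77): [60, 77]
enqueue(46): [60, 77, 46]
enqueue(50): [60, 77, 46, 50]
dequeue(): [77, 46, 50]
dequeue(): [46, 50]
enqueue(64): [46, 50, 64]

Answer: 46 50 64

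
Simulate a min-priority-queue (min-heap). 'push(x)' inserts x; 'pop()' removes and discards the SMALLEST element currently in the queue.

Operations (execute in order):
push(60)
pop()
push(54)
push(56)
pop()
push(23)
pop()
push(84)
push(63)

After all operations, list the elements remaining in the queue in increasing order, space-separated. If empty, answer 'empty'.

push(60): heap contents = [60]
pop() → 60: heap contents = []
push(54): heap contents = [54]
push(56): heap contents = [54, 56]
pop() → 54: heap contents = [56]
push(23): heap contents = [23, 56]
pop() → 23: heap contents = [56]
push(84): heap contents = [56, 84]
push(63): heap contents = [56, 63, 84]

Answer: 56 63 84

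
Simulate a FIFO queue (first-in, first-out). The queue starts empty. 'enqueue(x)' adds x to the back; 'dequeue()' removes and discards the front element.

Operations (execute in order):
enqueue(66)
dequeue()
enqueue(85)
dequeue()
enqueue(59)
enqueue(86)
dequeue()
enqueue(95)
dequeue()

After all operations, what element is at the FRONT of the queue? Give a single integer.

Answer: 95

Derivation:
enqueue(66): queue = [66]
dequeue(): queue = []
enqueue(85): queue = [85]
dequeue(): queue = []
enqueue(59): queue = [59]
enqueue(86): queue = [59, 86]
dequeue(): queue = [86]
enqueue(95): queue = [86, 95]
dequeue(): queue = [95]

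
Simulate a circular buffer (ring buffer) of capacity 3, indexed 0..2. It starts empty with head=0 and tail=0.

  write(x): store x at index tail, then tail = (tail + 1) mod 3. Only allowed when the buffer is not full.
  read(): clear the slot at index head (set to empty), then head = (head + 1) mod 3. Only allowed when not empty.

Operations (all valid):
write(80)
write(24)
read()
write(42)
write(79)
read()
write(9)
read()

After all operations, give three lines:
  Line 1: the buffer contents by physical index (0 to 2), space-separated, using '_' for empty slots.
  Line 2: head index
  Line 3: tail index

Answer: 79 9 _
0
2

Derivation:
write(80): buf=[80 _ _], head=0, tail=1, size=1
write(24): buf=[80 24 _], head=0, tail=2, size=2
read(): buf=[_ 24 _], head=1, tail=2, size=1
write(42): buf=[_ 24 42], head=1, tail=0, size=2
write(79): buf=[79 24 42], head=1, tail=1, size=3
read(): buf=[79 _ 42], head=2, tail=1, size=2
write(9): buf=[79 9 42], head=2, tail=2, size=3
read(): buf=[79 9 _], head=0, tail=2, size=2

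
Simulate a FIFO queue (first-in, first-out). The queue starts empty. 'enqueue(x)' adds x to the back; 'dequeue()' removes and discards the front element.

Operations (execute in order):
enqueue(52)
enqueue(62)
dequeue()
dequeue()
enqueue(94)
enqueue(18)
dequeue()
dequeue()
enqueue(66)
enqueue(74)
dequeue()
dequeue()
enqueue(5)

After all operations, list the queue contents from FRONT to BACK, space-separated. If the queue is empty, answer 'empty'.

Answer: 5

Derivation:
enqueue(52): [52]
enqueue(62): [52, 62]
dequeue(): [62]
dequeue(): []
enqueue(94): [94]
enqueue(18): [94, 18]
dequeue(): [18]
dequeue(): []
enqueue(66): [66]
enqueue(74): [66, 74]
dequeue(): [74]
dequeue(): []
enqueue(5): [5]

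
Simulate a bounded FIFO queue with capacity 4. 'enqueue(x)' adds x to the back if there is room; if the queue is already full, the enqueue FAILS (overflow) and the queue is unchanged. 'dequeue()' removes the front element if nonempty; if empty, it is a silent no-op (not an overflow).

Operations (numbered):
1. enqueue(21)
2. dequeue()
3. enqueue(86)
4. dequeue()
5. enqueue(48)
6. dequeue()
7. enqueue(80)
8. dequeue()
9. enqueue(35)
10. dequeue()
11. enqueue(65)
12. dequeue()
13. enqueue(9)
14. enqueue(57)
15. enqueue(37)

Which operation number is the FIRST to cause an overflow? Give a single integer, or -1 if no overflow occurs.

Answer: -1

Derivation:
1. enqueue(21): size=1
2. dequeue(): size=0
3. enqueue(86): size=1
4. dequeue(): size=0
5. enqueue(48): size=1
6. dequeue(): size=0
7. enqueue(80): size=1
8. dequeue(): size=0
9. enqueue(35): size=1
10. dequeue(): size=0
11. enqueue(65): size=1
12. dequeue(): size=0
13. enqueue(9): size=1
14. enqueue(57): size=2
15. enqueue(37): size=3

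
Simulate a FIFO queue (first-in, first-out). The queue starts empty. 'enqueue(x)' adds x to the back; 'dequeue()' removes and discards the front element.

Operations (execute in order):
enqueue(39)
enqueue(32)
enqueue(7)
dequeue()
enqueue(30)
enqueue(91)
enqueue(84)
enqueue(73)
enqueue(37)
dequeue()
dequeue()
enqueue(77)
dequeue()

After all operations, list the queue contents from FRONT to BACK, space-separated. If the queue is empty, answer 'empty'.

enqueue(39): [39]
enqueue(32): [39, 32]
enqueue(7): [39, 32, 7]
dequeue(): [32, 7]
enqueue(30): [32, 7, 30]
enqueue(91): [32, 7, 30, 91]
enqueue(84): [32, 7, 30, 91, 84]
enqueue(73): [32, 7, 30, 91, 84, 73]
enqueue(37): [32, 7, 30, 91, 84, 73, 37]
dequeue(): [7, 30, 91, 84, 73, 37]
dequeue(): [30, 91, 84, 73, 37]
enqueue(77): [30, 91, 84, 73, 37, 77]
dequeue(): [91, 84, 73, 37, 77]

Answer: 91 84 73 37 77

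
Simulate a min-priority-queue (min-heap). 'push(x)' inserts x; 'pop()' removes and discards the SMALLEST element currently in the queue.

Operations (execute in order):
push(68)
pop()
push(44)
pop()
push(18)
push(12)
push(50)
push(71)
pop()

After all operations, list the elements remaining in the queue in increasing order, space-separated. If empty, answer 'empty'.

Answer: 18 50 71

Derivation:
push(68): heap contents = [68]
pop() → 68: heap contents = []
push(44): heap contents = [44]
pop() → 44: heap contents = []
push(18): heap contents = [18]
push(12): heap contents = [12, 18]
push(50): heap contents = [12, 18, 50]
push(71): heap contents = [12, 18, 50, 71]
pop() → 12: heap contents = [18, 50, 71]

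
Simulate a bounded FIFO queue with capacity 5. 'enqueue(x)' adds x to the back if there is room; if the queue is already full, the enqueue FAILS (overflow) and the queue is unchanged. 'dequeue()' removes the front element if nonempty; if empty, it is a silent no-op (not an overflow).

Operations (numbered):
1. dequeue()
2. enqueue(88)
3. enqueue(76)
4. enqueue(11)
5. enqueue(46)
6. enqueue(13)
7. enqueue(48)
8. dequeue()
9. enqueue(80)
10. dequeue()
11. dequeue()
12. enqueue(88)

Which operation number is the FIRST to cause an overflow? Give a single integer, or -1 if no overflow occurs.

1. dequeue(): empty, no-op, size=0
2. enqueue(88): size=1
3. enqueue(76): size=2
4. enqueue(11): size=3
5. enqueue(46): size=4
6. enqueue(13): size=5
7. enqueue(48): size=5=cap → OVERFLOW (fail)
8. dequeue(): size=4
9. enqueue(80): size=5
10. dequeue(): size=4
11. dequeue(): size=3
12. enqueue(88): size=4

Answer: 7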